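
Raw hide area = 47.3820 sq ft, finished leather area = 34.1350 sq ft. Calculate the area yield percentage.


Formula: Yield = finished / raw * 100
Substituting: Yield = 34.1350 / 47.3820 * 100
Result: 72.0421 %


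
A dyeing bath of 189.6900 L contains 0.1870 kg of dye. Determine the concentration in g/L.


Formula: Conc = dye_mass(kg) / volume(L) * 1000
Substituting: Conc = 0.1870 / 189.6900 * 1000
Result: 0.9858 g/L


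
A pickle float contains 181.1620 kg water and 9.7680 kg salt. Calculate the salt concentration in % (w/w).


Formula: Conc = salt / (water + salt) * 100
Substituting: Conc = 9.7680 / (181.1620 + 9.7680) * 100
Result: 5.1160 %


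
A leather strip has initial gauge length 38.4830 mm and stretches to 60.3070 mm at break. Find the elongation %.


Formula: Elongation = (Lf - L0) / L0 * 100
Substituting: Elongation = (60.3070 - 38.4830) / 38.4830 * 100
Result: 56.7108 %


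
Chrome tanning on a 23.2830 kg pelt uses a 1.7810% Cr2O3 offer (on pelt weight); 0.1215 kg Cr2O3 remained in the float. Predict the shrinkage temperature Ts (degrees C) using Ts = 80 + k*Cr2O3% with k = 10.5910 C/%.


Offered = pelt * offer_pct / 100 = 23.2830 * 1.7810 / 100 = 0.4147 kg
Uptake = offered - residual = 0.4147 - 0.1215 = 0.2932 kg
Cr2O3% on pelt = uptake / pelt * 100 = 0.2932 / 23.2830 * 100 = 1.2592 %
Ts = 80 + k * Cr2O3% = 80 + 10.5910 * 1.2592 = 93.3358 C


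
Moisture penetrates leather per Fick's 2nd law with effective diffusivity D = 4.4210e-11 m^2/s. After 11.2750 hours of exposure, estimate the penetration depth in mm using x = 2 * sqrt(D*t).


t = 11.2750 hr * 3600 = 40590.0000 s
D * t = 4.4210e-11 * 40590.0000 = 1.7945e-06
x = 2 * sqrt(D*t) = 2 * sqrt(1.7945e-06) = 0.00267917 m = 2.6792 mm


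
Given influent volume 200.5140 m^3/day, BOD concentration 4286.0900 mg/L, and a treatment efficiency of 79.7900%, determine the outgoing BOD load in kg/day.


Load_in = volume * conc / 1000 = 200.5140 * 4286.0900 / 1000 = 859.4211 kg/day
Removed = Load_in * eff / 100 = 859.4211 * 79.7900 / 100 = 685.7321 kg/day
Load_out = Load_in - Removed = 859.4211 - 685.7321 = 173.6890 kg/day


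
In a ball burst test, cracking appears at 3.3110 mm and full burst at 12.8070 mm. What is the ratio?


Formula: Ratio = crack / burst
Substituting: Ratio = 3.3110 / 12.8070
Result: 0.2585


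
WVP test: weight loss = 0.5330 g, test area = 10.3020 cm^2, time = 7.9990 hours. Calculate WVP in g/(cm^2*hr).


Formula: WVP = loss / (area * time)
Substituting: WVP = 0.5330 / (10.3020 * 7.9990)
Result: 0.006468 g/(cm^2*hr)


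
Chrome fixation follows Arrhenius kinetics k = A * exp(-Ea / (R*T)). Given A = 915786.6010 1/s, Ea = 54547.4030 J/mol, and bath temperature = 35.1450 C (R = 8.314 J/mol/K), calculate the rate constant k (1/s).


T_K = T_C + 273.15 = 35.1450 + 273.15 = 308.2950 K
exponent = -Ea / (R * T_K) = -54547.4030 / (8.314 * 308.2950) = -21.2813
k = A * exp(exponent) = 915786.6010 * exp(-21.2813) = 5.2415e-04 1/s


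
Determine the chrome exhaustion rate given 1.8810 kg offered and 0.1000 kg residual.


Formula: Uptake = (offered - residual) / offered * 100
Substituting: Uptake = (1.8810 - 0.1000) / 1.8810 * 100
Result: 94.6837 %


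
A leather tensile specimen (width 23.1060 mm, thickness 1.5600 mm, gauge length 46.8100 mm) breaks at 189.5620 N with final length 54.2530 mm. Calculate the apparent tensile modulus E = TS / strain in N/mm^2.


TS = F / (w * t) = 189.5620 / (23.1060 * 1.5600) = 5.2590 N/mm^2
strain = (Lf - L0) / L0 = (54.2530 - 46.8100) / 46.8100 = 0.1590
E = TS / strain = 5.2590 / 0.1590 = 33.0744 N/mm^2


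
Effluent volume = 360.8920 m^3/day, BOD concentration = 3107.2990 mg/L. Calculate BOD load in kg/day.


Formula: BOD_load = volume * conc / 1000
Substituting: BOD_load = 360.8920 * 3107.2990 / 1000
Result: 1121.3994 kg/day


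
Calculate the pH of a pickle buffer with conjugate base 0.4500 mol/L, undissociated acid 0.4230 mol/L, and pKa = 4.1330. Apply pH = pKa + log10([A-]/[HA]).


ratio = [A-] / [HA] = 0.4500 / 0.4230 = 1.0638
log10(ratio) = 0.0268721
pH = pKa + log10(ratio) = 4.1330 + 0.0268721 = 4.1599


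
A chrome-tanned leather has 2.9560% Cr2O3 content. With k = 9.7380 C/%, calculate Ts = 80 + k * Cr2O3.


Formula: Ts = 80 + k * Cr2O3
Substituting: Ts = 80 + 9.7380 * 2.9560
Result: 108.7855 C


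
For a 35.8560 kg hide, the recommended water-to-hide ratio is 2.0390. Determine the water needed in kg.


Formula: Water = hide_weight * ratio
Substituting: Water = 35.8560 * 2.0390
Result: 73.1104 kg


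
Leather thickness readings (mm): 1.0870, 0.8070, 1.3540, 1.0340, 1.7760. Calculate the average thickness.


Formula: Average = sum / n
Substituting: Average = 6.0580 / 5
Result: 1.2116 mm


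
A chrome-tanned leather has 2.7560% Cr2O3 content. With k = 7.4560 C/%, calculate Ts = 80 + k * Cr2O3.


Formula: Ts = 80 + k * Cr2O3
Substituting: Ts = 80 + 7.4560 * 2.7560
Result: 100.5487 C


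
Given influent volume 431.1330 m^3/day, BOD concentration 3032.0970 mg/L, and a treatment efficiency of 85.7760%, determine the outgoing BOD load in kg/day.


Load_in = volume * conc / 1000 = 431.1330 * 3032.0970 / 1000 = 1307.2371 kg/day
Removed = Load_in * eff / 100 = 1307.2371 * 85.7760 / 100 = 1121.2957 kg/day
Load_out = Load_in - Removed = 1307.2371 - 1121.2957 = 185.9414 kg/day


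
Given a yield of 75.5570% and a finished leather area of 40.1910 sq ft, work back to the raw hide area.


Formula: raw = finished * 100 / yield
Substituting: raw = 40.1910 * 100 / 75.5570
Result: 53.1930 sq ft


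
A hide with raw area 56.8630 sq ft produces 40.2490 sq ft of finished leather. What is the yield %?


Formula: Yield = finished / raw * 100
Substituting: Yield = 40.2490 / 56.8630 * 100
Result: 70.7824 %


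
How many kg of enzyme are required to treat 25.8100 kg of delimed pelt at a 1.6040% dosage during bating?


Formula: Enzyme = substrate * pct / 100
Substituting: Enzyme = 25.8100 * 1.6040 / 100
Result: 0.4140 kg


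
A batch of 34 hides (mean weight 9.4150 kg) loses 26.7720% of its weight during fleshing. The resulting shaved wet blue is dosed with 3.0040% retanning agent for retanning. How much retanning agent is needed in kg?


Total_raw = N * avg_wt = 34 * 9.4150 = 320.1100 kg
Substrate = Total_raw * (1 - loss/100) = 320.1100 * (1 - 26.7720/100) = 234.4102 kg
Retan = Substrate * pct / 100 = 234.4102 * 3.0040 / 100 = 7.0417 kg


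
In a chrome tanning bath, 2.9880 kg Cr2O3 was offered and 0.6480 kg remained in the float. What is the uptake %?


Formula: Uptake = (offered - residual) / offered * 100
Substituting: Uptake = (2.9880 - 0.6480) / 2.9880 * 100
Result: 78.3133 %


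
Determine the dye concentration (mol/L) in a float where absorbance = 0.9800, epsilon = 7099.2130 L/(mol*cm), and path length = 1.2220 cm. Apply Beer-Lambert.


Formula: c = A / (epsilon * l)
Substituting: c = 0.9800 / (7099.2130 * 1.2220)
Result: 1.1297e-04 mol/L


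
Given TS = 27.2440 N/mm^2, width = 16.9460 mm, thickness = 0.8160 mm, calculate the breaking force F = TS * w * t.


Formula: F = TS * w * t
Substituting: F = 27.2440 * 16.9460 * 0.8160
Result: 376.7283 N


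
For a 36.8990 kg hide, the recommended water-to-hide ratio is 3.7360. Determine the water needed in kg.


Formula: Water = hide_weight * ratio
Substituting: Water = 36.8990 * 3.7360
Result: 137.8547 kg


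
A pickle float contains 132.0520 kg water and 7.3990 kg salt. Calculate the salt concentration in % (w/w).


Formula: Conc = salt / (water + salt) * 100
Substituting: Conc = 7.3990 / (132.0520 + 7.3990) * 100
Result: 5.3058 %


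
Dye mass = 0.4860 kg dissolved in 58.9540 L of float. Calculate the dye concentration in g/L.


Formula: Conc = dye_mass(kg) / volume(L) * 1000
Substituting: Conc = 0.4860 / 58.9540 * 1000
Result: 8.2437 g/L


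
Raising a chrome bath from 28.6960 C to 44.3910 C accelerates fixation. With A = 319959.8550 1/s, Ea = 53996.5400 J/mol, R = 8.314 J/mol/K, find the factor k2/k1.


T1 = 28.6960 + 273.15 = 301.8460 K; T2 = 44.3910 + 273.15 = 317.5410 K
k1 = A * exp(-Ea/(R*T1)) = 319959.8550 * exp(-53996.5400/(8.314*301.8460)) = 1.4475e-04 1/s
k2 = A * exp(-Ea/(R*T2)) = 319959.8550 * exp(-53996.5400/(8.314*317.5410)) = 4.1927e-04 1/s
k2/k1 = 4.1927e-04 / 1.4475e-04 = 2.8965


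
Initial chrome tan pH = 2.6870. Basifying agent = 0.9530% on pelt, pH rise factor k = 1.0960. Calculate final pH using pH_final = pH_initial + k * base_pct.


Formula: pH_final = pH_initial + k * base_pct
Substituting: pH_final = 2.6870 + 1.0960 * 0.9530
Result: 3.7315


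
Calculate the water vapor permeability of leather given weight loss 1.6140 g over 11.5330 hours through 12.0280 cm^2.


Formula: WVP = loss / (area * time)
Substituting: WVP = 1.6140 / (12.0280 * 11.5330)
Result: 0.011635 g/(cm^2*hr)


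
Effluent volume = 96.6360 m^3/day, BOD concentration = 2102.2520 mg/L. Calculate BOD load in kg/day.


Formula: BOD_load = volume * conc / 1000
Substituting: BOD_load = 96.6360 * 2102.2520 / 1000
Result: 203.1532 kg/day


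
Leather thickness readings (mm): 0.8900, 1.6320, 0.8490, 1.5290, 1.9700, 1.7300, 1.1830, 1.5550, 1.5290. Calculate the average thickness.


Formula: Average = sum / n
Substituting: Average = 12.8670 / 9
Result: 1.4297 mm


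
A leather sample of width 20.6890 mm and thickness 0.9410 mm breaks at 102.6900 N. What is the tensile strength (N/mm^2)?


Formula: TS = force / (width * thickness)
Substituting: TS = 102.6900 / (20.6890 * 0.9410)
Result: 5.2747 N/mm^2


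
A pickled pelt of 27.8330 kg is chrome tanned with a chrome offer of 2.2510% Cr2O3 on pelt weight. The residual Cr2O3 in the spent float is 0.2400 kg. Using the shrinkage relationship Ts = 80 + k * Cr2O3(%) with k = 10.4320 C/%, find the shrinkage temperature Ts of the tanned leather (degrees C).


Offered = pelt * offer_pct / 100 = 27.8330 * 2.2510 / 100 = 0.6265 kg
Uptake = offered - residual = 0.6265 - 0.2400 = 0.3865 kg
Cr2O3% on pelt = uptake / pelt * 100 = 0.3865 / 27.8330 * 100 = 1.3887 %
Ts = 80 + k * Cr2O3% = 80 + 10.4320 * 1.3887 = 94.4871 C


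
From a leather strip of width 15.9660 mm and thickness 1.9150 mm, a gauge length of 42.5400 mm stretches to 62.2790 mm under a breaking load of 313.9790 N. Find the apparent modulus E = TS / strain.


TS = F / (w * t) = 313.9790 / (15.9660 * 1.9150) = 10.2692 N/mm^2
strain = (Lf - L0) / L0 = (62.2790 - 42.5400) / 42.5400 = 0.4640
E = TS / strain = 10.2692 / 0.4640 = 22.1314 N/mm^2


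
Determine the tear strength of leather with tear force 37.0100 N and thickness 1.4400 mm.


Formula: Tear strength = force / thickness
Substituting: Tear strength = 37.0100 / 1.4400
Result: 25.7014 N/mm


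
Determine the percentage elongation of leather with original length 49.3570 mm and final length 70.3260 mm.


Formula: Elongation = (Lf - L0) / L0 * 100
Substituting: Elongation = (70.3260 - 49.3570) / 49.3570 * 100
Result: 42.4843 %


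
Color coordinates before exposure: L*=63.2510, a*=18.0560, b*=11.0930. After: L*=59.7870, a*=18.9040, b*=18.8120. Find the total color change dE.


dL = -3.4640, da = 0.8480, db = 7.7190
dE = sqrt((-3.4640)^2 + 0.8480^2 + 7.7190^2) = 8.5030


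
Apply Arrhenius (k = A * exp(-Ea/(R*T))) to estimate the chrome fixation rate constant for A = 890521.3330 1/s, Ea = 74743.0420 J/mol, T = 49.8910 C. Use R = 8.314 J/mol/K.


T_K = T_C + 273.15 = 49.8910 + 273.15 = 323.0410 K
exponent = -Ea / (R * T_K) = -74743.0420 / (8.314 * 323.0410) = -27.8294
k = A * exp(exponent) = 890521.3330 * exp(-27.8294) = 7.3031e-07 1/s


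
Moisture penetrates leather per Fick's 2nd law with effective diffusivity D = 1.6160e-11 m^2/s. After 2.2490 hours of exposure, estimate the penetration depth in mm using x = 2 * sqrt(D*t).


t = 2.2490 hr * 3600 = 8096.4000 s
D * t = 1.6160e-11 * 8096.4000 = 1.3084e-07
x = 2 * sqrt(D*t) = 2 * sqrt(1.3084e-07) = 7.2343e-04 m = 0.7234 mm


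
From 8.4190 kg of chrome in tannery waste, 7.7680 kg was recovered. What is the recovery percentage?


Formula: Recovery = recovered / input * 100
Substituting: Recovery = 7.7680 / 8.4190 * 100
Result: 92.2675 %


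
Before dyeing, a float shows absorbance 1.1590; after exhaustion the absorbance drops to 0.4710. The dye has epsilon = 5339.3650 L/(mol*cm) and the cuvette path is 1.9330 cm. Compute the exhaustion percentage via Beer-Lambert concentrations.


c_initial = A_i / (epsilon * l) = 1.1590 / (5339.3650 * 1.9330) = 1.1230e-04 mol/L
c_final = A_f / (epsilon * l) = 0.4710 / (5339.3650 * 1.9330) = 4.5635e-05 mol/L
Exhaustion = (c_initial - c_final) / c_initial * 100 = (1.1230e-04 - 4.5635e-05) / 1.1230e-04 * 100 = 59.3615 %


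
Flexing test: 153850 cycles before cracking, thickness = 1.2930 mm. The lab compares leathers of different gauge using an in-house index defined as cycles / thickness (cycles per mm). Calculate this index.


Formula: Index = cycles / thickness
Substituting: Index = 153850 / 1.2930
Result: 118986.8523 cycles/mm


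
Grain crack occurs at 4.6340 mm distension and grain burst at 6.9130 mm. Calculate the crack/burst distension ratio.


Formula: Ratio = crack / burst
Substituting: Ratio = 4.6340 / 6.9130
Result: 0.6703


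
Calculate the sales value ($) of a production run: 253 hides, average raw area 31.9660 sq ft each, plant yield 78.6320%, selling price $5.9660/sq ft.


Raw_total = N * avg_area = 253 * 31.9660 = 8087.3980 sq ft
Finished = Raw_total * yield / 100 = 8087.3980 * 78.6320 / 100 = 6359.2828 sq ft
Value = Finished * price = 6359.2828 * 5.9660 = 37939.4812 $


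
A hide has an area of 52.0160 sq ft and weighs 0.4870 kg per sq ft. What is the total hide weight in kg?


Formula: Weight = area * weight_per_sqft
Substituting: Weight = 52.0160 * 0.4870
Result: 25.3318 kg


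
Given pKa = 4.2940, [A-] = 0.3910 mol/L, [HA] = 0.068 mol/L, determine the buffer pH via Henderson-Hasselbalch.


ratio = [A-] / [HA] = 0.3910 / 0.068 = 5.7500
log10(ratio) = 0.7597
pH = pKa + log10(ratio) = 4.2940 + 0.7597 = 5.0537


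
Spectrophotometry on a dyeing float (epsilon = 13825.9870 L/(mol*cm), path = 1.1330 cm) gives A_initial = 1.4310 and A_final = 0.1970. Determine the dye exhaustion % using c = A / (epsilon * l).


c_initial = A_i / (epsilon * l) = 1.4310 / (13825.9870 * 1.1330) = 9.1351e-05 mol/L
c_final = A_f / (epsilon * l) = 0.1970 / (13825.9870 * 1.1330) = 1.2576e-05 mol/L
Exhaustion = (c_initial - c_final) / c_initial * 100 = (9.1351e-05 - 1.2576e-05) / 9.1351e-05 * 100 = 86.2334 %


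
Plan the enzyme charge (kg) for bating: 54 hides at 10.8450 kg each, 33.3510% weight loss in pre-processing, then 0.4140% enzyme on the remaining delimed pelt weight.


Total_raw = N * avg_wt = 54 * 10.8450 = 585.6300 kg
Substrate = Total_raw * (1 - loss/100) = 585.6300 * (1 - 33.3510/100) = 390.3165 kg
Enzyme = Substrate * pct / 100 = 390.3165 * 0.4140 / 100 = 1.6159 kg


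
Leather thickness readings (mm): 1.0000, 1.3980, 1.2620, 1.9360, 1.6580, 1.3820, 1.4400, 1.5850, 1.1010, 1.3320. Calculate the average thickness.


Formula: Average = sum / n
Substituting: Average = 14.0940 / 10
Result: 1.4094 mm


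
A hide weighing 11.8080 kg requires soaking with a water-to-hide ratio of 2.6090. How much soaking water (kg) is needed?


Formula: Water = hide_weight * ratio
Substituting: Water = 11.8080 * 2.6090
Result: 30.8071 kg


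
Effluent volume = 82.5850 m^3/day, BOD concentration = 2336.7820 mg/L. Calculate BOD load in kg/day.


Formula: BOD_load = volume * conc / 1000
Substituting: BOD_load = 82.5850 * 2336.7820 / 1000
Result: 192.9831 kg/day


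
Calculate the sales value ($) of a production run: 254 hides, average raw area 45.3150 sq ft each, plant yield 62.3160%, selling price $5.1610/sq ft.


Raw_total = N * avg_area = 254 * 45.3150 = 11510.0100 sq ft
Finished = Raw_total * yield / 100 = 11510.0100 * 62.3160 / 100 = 7172.5778 sq ft
Value = Finished * price = 7172.5778 * 5.1610 = 37017.6742 $


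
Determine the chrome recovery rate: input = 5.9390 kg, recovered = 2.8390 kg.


Formula: Recovery = recovered / input * 100
Substituting: Recovery = 2.8390 / 5.9390 * 100
Result: 47.8027 %


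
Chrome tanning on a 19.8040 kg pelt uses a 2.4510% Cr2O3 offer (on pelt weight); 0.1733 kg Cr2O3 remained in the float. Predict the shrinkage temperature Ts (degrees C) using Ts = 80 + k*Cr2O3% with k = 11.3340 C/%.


Offered = pelt * offer_pct / 100 = 19.8040 * 2.4510 / 100 = 0.4854 kg
Uptake = offered - residual = 0.4854 - 0.1733 = 0.3121 kg
Cr2O3% on pelt = uptake / pelt * 100 = 0.3121 / 19.8040 * 100 = 1.5759 %
Ts = 80 + k * Cr2O3% = 80 + 11.3340 * 1.5759 = 97.8615 C


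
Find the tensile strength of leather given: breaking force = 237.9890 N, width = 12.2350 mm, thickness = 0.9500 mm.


Formula: TS = force / (width * thickness)
Substituting: TS = 237.9890 / (12.2350 * 0.9500)
Result: 20.4753 N/mm^2


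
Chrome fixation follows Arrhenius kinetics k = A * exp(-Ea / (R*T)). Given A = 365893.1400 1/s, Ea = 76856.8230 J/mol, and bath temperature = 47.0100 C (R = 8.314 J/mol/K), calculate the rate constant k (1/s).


T_K = T_C + 273.15 = 47.0100 + 273.15 = 320.1600 K
exponent = -Ea / (R * T_K) = -76856.8230 / (8.314 * 320.1600) = -28.8739
k = A * exp(exponent) = 365893.1400 * exp(-28.8739) = 1.0558e-07 1/s


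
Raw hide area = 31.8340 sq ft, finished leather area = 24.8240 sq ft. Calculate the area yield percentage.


Formula: Yield = finished / raw * 100
Substituting: Yield = 24.8240 / 31.8340 * 100
Result: 77.9795 %


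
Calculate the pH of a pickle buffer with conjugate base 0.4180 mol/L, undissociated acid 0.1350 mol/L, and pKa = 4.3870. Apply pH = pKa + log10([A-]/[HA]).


ratio = [A-] / [HA] = 0.4180 / 0.1350 = 3.0963
log10(ratio) = 0.4908
pH = pKa + log10(ratio) = 4.3870 + 0.4908 = 4.8778


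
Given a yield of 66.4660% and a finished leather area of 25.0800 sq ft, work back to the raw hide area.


Formula: raw = finished * 100 / yield
Substituting: raw = 25.0800 * 100 / 66.4660
Result: 37.7336 sq ft


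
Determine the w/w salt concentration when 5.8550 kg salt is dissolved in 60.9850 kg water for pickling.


Formula: Conc = salt / (water + salt) * 100
Substituting: Conc = 5.8550 / (60.9850 + 5.8550) * 100
Result: 8.7597 %


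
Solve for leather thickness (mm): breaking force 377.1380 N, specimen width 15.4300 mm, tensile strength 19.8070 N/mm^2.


Formula: t = F / (TS * w)
Substituting: t = 377.1380 / (19.8070 * 15.4300)
Result: 1.2340 mm


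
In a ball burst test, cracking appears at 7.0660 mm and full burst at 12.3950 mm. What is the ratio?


Formula: Ratio = crack / burst
Substituting: Ratio = 7.0660 / 12.3950
Result: 0.5701


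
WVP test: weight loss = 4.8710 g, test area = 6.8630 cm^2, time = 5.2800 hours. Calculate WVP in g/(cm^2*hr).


Formula: WVP = loss / (area * time)
Substituting: WVP = 4.8710 / (6.8630 * 5.2800)
Result: 0.1344 g/(cm^2*hr)


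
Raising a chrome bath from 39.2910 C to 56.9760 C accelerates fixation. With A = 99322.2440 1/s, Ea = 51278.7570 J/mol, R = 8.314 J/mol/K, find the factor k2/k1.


T1 = 39.2910 + 273.15 = 312.4410 K; T2 = 56.9760 + 273.15 = 330.1260 K
k1 = A * exp(-Ea/(R*T1)) = 99322.2440 * exp(-51278.7570/(8.314*312.4410)) = 2.6536e-04 1/s
k2 = A * exp(-Ea/(R*T2)) = 99322.2440 * exp(-51278.7570/(8.314*330.1260)) = 7.6401e-04 1/s
k2/k1 = 7.6401e-04 / 2.6536e-04 = 2.8792


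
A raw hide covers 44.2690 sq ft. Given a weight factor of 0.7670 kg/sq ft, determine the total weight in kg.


Formula: Weight = area * weight_per_sqft
Substituting: Weight = 44.2690 * 0.7670
Result: 33.9543 kg


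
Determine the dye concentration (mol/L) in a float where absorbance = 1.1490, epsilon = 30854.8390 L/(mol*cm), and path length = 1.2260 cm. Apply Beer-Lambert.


Formula: c = A / (epsilon * l)
Substituting: c = 1.1490 / (30854.8390 * 1.2260)
Result: 3.0374e-05 mol/L


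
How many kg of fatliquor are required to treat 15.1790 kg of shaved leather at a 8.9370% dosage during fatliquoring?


Formula: Fat = substrate * pct / 100
Substituting: Fat = 15.1790 * 8.9370 / 100
Result: 1.3565 kg


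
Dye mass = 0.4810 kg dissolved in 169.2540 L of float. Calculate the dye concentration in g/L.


Formula: Conc = dye_mass(kg) / volume(L) * 1000
Substituting: Conc = 0.4810 / 169.2540 * 1000
Result: 2.8419 g/L


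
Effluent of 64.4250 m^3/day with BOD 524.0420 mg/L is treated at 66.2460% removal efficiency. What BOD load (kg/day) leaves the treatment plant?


Load_in = volume * conc / 1000 = 64.4250 * 524.0420 / 1000 = 33.7614 kg/day
Removed = Load_in * eff / 100 = 33.7614 * 66.2460 / 100 = 22.3656 kg/day
Load_out = Load_in - Removed = 33.7614 - 22.3656 = 11.3958 kg/day


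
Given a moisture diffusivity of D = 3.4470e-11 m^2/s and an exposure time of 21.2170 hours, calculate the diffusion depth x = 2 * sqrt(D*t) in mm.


t = 21.2170 hr * 3600 = 76381.2000 s
D * t = 3.4470e-11 * 76381.2000 = 2.6329e-06
x = 2 * sqrt(D*t) = 2 * sqrt(2.6329e-06) = 0.00324522 m = 3.2452 mm


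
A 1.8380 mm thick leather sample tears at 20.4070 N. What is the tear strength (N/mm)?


Formula: Tear strength = force / thickness
Substituting: Tear strength = 20.4070 / 1.8380
Result: 11.1028 N/mm


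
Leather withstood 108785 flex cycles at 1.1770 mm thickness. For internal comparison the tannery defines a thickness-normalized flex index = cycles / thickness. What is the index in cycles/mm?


Formula: Index = cycles / thickness
Substituting: Index = 108785 / 1.1770
Result: 92425.6585 cycles/mm


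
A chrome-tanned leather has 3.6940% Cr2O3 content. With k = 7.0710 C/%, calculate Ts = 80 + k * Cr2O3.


Formula: Ts = 80 + k * Cr2O3
Substituting: Ts = 80 + 7.0710 * 3.6940
Result: 106.1203 C


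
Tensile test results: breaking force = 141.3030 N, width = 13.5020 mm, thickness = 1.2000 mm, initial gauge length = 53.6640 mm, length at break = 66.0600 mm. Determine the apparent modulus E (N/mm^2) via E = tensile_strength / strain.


TS = F / (w * t) = 141.3030 / (13.5020 * 1.2000) = 8.7211 N/mm^2
strain = (Lf - L0) / L0 = (66.0600 - 53.6640) / 53.6640 = 0.2310
E = TS / strain = 8.7211 / 0.2310 = 37.7549 N/mm^2


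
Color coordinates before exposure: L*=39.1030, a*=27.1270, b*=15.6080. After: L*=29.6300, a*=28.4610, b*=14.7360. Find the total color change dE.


dL = -9.4730, da = 1.3340, db = -0.8720
dE = sqrt((-9.4730)^2 + 1.3340^2 + (-0.8720)^2) = 9.6061


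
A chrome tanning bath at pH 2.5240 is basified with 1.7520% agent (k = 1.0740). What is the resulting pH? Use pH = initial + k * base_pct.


Formula: pH_final = pH_initial + k * base_pct
Substituting: pH_final = 2.5240 + 1.0740 * 1.7520
Result: 4.4056


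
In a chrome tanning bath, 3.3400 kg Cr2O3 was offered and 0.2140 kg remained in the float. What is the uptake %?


Formula: Uptake = (offered - residual) / offered * 100
Substituting: Uptake = (3.3400 - 0.2140) / 3.3400 * 100
Result: 93.5928 %


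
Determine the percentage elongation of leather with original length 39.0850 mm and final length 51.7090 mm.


Formula: Elongation = (Lf - L0) / L0 * 100
Substituting: Elongation = (51.7090 - 39.0850) / 39.0850 * 100
Result: 32.2988 %


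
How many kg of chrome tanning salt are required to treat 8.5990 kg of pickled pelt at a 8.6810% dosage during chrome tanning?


Formula: Chrome = substrate * pct / 100
Substituting: Chrome = 8.5990 * 8.6810 / 100
Result: 0.7465 kg


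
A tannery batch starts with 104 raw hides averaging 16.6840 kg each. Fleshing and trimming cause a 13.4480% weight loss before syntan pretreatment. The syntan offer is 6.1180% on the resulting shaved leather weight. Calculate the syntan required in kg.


Total_raw = N * avg_wt = 104 * 16.6840 = 1735.1360 kg
Substrate = Total_raw * (1 - loss/100) = 1735.1360 * (1 - 13.4480/100) = 1501.7949 kg
Syntan = Substrate * pct / 100 = 1501.7949 * 6.1180 / 100 = 91.8798 kg


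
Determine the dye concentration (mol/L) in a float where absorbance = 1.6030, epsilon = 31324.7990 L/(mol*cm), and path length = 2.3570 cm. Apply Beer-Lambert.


Formula: c = A / (epsilon * l)
Substituting: c = 1.6030 / (31324.7990 * 2.3570)
Result: 2.1711e-05 mol/L


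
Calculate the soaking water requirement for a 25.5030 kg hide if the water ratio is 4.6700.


Formula: Water = hide_weight * ratio
Substituting: Water = 25.5030 * 4.6700
Result: 119.0990 kg


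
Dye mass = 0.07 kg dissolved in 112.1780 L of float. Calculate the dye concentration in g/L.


Formula: Conc = dye_mass(kg) / volume(L) * 1000
Substituting: Conc = 0.07 / 112.1780 * 1000
Result: 0.6240 g/L


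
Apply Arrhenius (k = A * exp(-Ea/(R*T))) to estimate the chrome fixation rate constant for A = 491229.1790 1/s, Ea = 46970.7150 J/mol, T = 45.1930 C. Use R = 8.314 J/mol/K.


T_K = T_C + 273.15 = 45.1930 + 273.15 = 318.3430 K
exponent = -Ea / (R * T_K) = -46970.7150 / (8.314 * 318.3430) = -17.7469
k = A * exp(exponent) = 491229.1790 * exp(-17.7469) = 0.00963641 1/s


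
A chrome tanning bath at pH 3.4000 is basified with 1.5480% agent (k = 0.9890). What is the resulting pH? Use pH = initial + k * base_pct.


Formula: pH_final = pH_initial + k * base_pct
Substituting: pH_final = 3.4000 + 0.9890 * 1.5480
Result: 4.9310


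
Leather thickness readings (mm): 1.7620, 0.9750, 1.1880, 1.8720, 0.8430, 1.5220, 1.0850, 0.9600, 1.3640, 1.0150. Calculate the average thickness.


Formula: Average = sum / n
Substituting: Average = 12.5860 / 10
Result: 1.2586 mm


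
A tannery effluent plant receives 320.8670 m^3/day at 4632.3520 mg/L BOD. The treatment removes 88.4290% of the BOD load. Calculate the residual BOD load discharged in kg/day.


Load_in = volume * conc / 1000 = 320.8670 * 4632.3520 / 1000 = 1486.3689 kg/day
Removed = Load_in * eff / 100 = 1486.3689 * 88.4290 / 100 = 1314.3811 kg/day
Load_out = Load_in - Removed = 1486.3689 - 1314.3811 = 171.9877 kg/day


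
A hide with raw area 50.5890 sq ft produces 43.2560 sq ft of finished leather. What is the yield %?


Formula: Yield = finished / raw * 100
Substituting: Yield = 43.2560 / 50.5890 * 100
Result: 85.5048 %


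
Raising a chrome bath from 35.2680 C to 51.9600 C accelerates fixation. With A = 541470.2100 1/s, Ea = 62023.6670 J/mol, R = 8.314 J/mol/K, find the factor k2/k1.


T1 = 35.2680 + 273.15 = 308.4180 K; T2 = 51.9600 + 273.15 = 325.1100 K
k1 = A * exp(-Ea/(R*T1)) = 541470.2100 * exp(-62023.6670/(8.314*308.4180)) = 1.6931e-05 1/s
k2 = A * exp(-Ea/(R*T2)) = 541470.2100 * exp(-62023.6670/(8.314*325.1100)) = 5.8617e-05 1/s
k2/k1 = 5.8617e-05 / 1.6931e-05 = 3.4622


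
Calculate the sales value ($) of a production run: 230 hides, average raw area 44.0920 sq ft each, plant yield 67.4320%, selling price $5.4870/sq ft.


Raw_total = N * avg_area = 230 * 44.0920 = 10141.1600 sq ft
Finished = Raw_total * yield / 100 = 10141.1600 * 67.4320 / 100 = 6838.3870 sq ft
Value = Finished * price = 6838.3870 * 5.4870 = 37522.2295 $


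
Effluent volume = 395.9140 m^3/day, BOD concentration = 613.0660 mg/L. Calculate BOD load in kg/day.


Formula: BOD_load = volume * conc / 1000
Substituting: BOD_load = 395.9140 * 613.0660 / 1000
Result: 242.7214 kg/day


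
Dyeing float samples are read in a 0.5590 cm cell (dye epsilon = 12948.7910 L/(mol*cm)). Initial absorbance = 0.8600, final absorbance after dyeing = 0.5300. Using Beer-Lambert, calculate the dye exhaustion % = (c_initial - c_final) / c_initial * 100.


c_initial = A_i / (epsilon * l) = 0.8600 / (12948.7910 * 0.5590) = 1.1881e-04 mol/L
c_final = A_f / (epsilon * l) = 0.5300 / (12948.7910 * 0.5590) = 7.3221e-05 mol/L
Exhaustion = (c_initial - c_final) / c_initial * 100 = (1.1881e-04 - 7.3221e-05) / 1.1881e-04 * 100 = 38.3721 %


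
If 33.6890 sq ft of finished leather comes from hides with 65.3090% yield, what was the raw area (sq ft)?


Formula: raw = finished * 100 / yield
Substituting: raw = 33.6890 * 100 / 65.3090
Result: 51.5840 sq ft


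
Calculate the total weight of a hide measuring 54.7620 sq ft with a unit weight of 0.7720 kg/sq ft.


Formula: Weight = area * weight_per_sqft
Substituting: Weight = 54.7620 * 0.7720
Result: 42.2763 kg


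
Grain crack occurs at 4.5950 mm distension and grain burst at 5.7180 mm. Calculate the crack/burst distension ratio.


Formula: Ratio = crack / burst
Substituting: Ratio = 4.5950 / 5.7180
Result: 0.8036


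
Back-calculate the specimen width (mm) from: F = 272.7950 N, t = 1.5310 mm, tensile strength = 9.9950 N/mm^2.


Formula: w = F / (TS * t)
Substituting: w = 272.7950 / (9.9950 * 1.5310)
Result: 17.8270 mm


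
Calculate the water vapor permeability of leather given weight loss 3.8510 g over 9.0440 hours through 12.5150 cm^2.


Formula: WVP = loss / (area * time)
Substituting: WVP = 3.8510 / (12.5150 * 9.0440)
Result: 0.0340237 g/(cm^2*hr)


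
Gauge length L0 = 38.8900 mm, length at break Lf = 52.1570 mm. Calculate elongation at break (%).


Formula: Elongation = (Lf - L0) / L0 * 100
Substituting: Elongation = (52.1570 - 38.8900) / 38.8900 * 100
Result: 34.1142 %


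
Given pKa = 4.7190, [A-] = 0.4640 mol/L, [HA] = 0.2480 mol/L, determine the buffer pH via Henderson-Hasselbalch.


ratio = [A-] / [HA] = 0.4640 / 0.2480 = 1.8710
log10(ratio) = 0.2721
pH = pKa + log10(ratio) = 4.7190 + 0.2721 = 4.9911


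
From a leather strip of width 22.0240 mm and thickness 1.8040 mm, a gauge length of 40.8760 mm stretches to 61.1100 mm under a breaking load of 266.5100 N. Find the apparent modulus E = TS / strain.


TS = F / (w * t) = 266.5100 / (22.0240 * 1.8040) = 6.7078 N/mm^2
strain = (Lf - L0) / L0 = (61.1100 - 40.8760) / 40.8760 = 0.4950
E = TS / strain = 6.7078 / 0.4950 = 13.5509 N/mm^2


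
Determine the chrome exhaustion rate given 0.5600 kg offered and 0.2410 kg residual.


Formula: Uptake = (offered - residual) / offered * 100
Substituting: Uptake = (0.5600 - 0.2410) / 0.5600 * 100
Result: 56.9643 %


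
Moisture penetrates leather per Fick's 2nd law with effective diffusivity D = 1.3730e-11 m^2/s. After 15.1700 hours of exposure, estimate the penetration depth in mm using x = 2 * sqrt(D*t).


t = 15.1700 hr * 3600 = 54612.0000 s
D * t = 1.3730e-11 * 54612.0000 = 7.4982e-07
x = 2 * sqrt(D*t) = 2 * sqrt(7.4982e-07) = 0.00173185 m = 1.7318 mm


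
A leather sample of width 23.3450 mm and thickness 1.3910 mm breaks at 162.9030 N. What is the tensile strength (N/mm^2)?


Formula: TS = force / (width * thickness)
Substituting: TS = 162.9030 / (23.3450 * 1.3910)
Result: 5.0166 N/mm^2


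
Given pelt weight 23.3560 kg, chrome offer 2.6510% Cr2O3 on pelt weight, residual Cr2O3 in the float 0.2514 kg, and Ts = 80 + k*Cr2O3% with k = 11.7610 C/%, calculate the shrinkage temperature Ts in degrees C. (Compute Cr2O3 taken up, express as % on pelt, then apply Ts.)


Offered = pelt * offer_pct / 100 = 23.3560 * 2.6510 / 100 = 0.6192 kg
Uptake = offered - residual = 0.6192 - 0.2514 = 0.3678 kg
Cr2O3% on pelt = uptake / pelt * 100 = 0.3678 / 23.3560 * 100 = 1.5746 %
Ts = 80 + k * Cr2O3% = 80 + 11.7610 * 1.5746 = 98.5191 C


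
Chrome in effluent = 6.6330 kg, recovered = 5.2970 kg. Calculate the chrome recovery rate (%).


Formula: Recovery = recovered / input * 100
Substituting: Recovery = 5.2970 / 6.6330 * 100
Result: 79.8583 %


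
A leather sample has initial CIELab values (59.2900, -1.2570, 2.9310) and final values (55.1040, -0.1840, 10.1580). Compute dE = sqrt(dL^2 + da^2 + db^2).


dL = -4.1860, da = 1.0730, db = 7.2270
dE = sqrt((-4.1860)^2 + 1.0730^2 + 7.2270^2) = 8.4204


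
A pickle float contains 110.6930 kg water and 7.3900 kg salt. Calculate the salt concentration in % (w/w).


Formula: Conc = salt / (water + salt) * 100
Substituting: Conc = 7.3900 / (110.6930 + 7.3900) * 100
Result: 6.2583 %


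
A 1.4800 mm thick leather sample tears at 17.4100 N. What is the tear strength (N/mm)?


Formula: Tear strength = force / thickness
Substituting: Tear strength = 17.4100 / 1.4800
Result: 11.7635 N/mm


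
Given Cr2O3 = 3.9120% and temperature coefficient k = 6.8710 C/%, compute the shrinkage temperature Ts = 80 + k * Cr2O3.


Formula: Ts = 80 + k * Cr2O3
Substituting: Ts = 80 + 6.8710 * 3.9120
Result: 106.8794 C


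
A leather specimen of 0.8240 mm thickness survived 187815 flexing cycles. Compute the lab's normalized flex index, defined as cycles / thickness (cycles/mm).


Formula: Index = cycles / thickness
Substituting: Index = 187815 / 0.8240
Result: 227930.8252 cycles/mm


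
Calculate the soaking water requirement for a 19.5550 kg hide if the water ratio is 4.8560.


Formula: Water = hide_weight * ratio
Substituting: Water = 19.5550 * 4.8560
Result: 94.9591 kg


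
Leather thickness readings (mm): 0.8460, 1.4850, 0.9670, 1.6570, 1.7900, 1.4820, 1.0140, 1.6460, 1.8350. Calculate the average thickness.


Formula: Average = sum / n
Substituting: Average = 12.7220 / 9
Result: 1.4136 mm


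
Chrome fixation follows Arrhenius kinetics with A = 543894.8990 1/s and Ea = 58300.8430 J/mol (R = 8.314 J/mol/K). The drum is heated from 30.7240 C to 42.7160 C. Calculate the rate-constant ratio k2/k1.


T1 = 30.7240 + 273.15 = 303.8740 K; T2 = 42.7160 + 273.15 = 315.8660 K
k1 = A * exp(-Ea/(R*T1)) = 543894.8990 * exp(-58300.8430/(8.314*303.8740)) = 5.1700e-05 1/s
k2 = A * exp(-Ea/(R*T2)) = 543894.8990 * exp(-58300.8430/(8.314*315.8660)) = 1.2416e-04 1/s
k2/k1 = 1.2416e-04 / 5.1700e-05 = 2.4015


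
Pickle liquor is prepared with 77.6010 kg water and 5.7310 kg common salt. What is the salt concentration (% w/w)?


Formula: Conc = salt / (water + salt) * 100
Substituting: Conc = 5.7310 / (77.6010 + 5.7310) * 100
Result: 6.8773 %


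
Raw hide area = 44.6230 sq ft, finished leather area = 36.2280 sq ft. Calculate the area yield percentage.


Formula: Yield = finished / raw * 100
Substituting: Yield = 36.2280 / 44.6230 * 100
Result: 81.1868 %


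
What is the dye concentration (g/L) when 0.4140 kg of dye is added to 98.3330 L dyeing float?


Formula: Conc = dye_mass(kg) / volume(L) * 1000
Substituting: Conc = 0.4140 / 98.3330 * 1000
Result: 4.2102 g/L


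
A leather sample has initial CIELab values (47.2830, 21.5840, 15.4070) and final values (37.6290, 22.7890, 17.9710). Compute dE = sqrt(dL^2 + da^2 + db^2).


dL = -9.6540, da = 1.2050, db = 2.5640
dE = sqrt((-9.6540)^2 + 1.2050^2 + 2.5640^2) = 10.0611


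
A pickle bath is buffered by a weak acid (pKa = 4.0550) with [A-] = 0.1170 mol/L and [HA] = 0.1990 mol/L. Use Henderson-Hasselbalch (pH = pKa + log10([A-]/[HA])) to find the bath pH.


ratio = [A-] / [HA] = 0.1170 / 0.1990 = 0.5879
log10(ratio) = -0.2307
pH = pKa + log10(ratio) = 4.0550 - 0.2307 = 3.8243


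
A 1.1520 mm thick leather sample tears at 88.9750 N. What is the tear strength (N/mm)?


Formula: Tear strength = force / thickness
Substituting: Tear strength = 88.9750 / 1.1520
Result: 77.2352 N/mm


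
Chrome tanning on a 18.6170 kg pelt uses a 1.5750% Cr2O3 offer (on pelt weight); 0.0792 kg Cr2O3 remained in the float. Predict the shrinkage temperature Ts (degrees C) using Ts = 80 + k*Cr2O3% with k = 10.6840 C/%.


Offered = pelt * offer_pct / 100 = 18.6170 * 1.5750 / 100 = 0.2932 kg
Uptake = offered - residual = 0.2932 - 0.0792 = 0.2140 kg
Cr2O3% on pelt = uptake / pelt * 100 = 0.2140 / 18.6170 * 100 = 1.1496 %
Ts = 80 + k * Cr2O3% = 80 + 10.6840 * 1.1496 = 92.2821 C


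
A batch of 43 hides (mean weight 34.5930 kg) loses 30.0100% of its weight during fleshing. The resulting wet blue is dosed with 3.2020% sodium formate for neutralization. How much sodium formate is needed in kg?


Total_raw = N * avg_wt = 43 * 34.5930 = 1487.4990 kg
Substrate = Total_raw * (1 - loss/100) = 1487.4990 * (1 - 30.0100/100) = 1041.1006 kg
Neutralizer = Substrate * pct / 100 = 1041.1006 * 3.2020 / 100 = 33.3360 kg


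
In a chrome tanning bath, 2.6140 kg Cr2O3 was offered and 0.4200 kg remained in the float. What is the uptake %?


Formula: Uptake = (offered - residual) / offered * 100
Substituting: Uptake = (2.6140 - 0.4200) / 2.6140 * 100
Result: 83.9327 %


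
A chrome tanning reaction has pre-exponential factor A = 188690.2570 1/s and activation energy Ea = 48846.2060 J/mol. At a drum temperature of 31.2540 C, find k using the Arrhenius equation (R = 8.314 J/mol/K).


T_K = T_C + 273.15 = 31.2540 + 273.15 = 304.4040 K
exponent = -Ea / (R * T_K) = -48846.2060 / (8.314 * 304.4040) = -19.3006
k = A * exp(exponent) = 188690.2570 * exp(-19.3006) = 7.8273e-04 1/s


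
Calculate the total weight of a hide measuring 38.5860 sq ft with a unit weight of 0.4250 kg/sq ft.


Formula: Weight = area * weight_per_sqft
Substituting: Weight = 38.5860 * 0.4250
Result: 16.3990 kg


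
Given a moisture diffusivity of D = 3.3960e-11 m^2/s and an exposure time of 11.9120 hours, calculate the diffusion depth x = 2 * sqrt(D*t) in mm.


t = 11.9120 hr * 3600 = 42883.2000 s
D * t = 3.3960e-11 * 42883.2000 = 1.4563e-06
x = 2 * sqrt(D*t) = 2 * sqrt(1.4563e-06) = 0.00241356 m = 2.4136 mm


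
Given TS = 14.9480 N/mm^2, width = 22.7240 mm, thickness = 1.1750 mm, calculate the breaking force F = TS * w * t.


Formula: F = TS * w * t
Substituting: F = 14.9480 * 22.7240 * 1.1750
Result: 399.1221 N


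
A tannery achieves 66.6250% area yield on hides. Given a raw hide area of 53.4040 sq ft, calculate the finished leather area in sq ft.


Formula: finished = raw * yield / 100
Substituting: finished = 53.4040 * 66.6250 / 100
Result: 35.5804 sq ft


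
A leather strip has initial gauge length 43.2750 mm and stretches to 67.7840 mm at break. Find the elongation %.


Formula: Elongation = (Lf - L0) / L0 * 100
Substituting: Elongation = (67.7840 - 43.2750) / 43.2750 * 100
Result: 56.6355 %


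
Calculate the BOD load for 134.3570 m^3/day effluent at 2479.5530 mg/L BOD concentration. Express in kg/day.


Formula: BOD_load = volume * conc / 1000
Substituting: BOD_load = 134.3570 * 2479.5530 / 1000
Result: 333.1453 kg/day


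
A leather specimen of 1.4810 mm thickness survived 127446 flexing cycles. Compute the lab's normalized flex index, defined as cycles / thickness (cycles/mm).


Formula: Index = cycles / thickness
Substituting: Index = 127446 / 1.4810
Result: 86054.0176 cycles/mm


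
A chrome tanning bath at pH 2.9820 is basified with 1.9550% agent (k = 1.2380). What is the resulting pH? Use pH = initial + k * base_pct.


Formula: pH_final = pH_initial + k * base_pct
Substituting: pH_final = 2.9820 + 1.2380 * 1.9550
Result: 5.4023


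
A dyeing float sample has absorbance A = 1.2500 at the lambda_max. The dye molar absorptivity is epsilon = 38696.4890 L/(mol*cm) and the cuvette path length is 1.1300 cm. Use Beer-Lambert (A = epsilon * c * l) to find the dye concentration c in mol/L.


Formula: c = A / (epsilon * l)
Substituting: c = 1.2500 / (38696.4890 * 1.1300)
Result: 2.8586e-05 mol/L


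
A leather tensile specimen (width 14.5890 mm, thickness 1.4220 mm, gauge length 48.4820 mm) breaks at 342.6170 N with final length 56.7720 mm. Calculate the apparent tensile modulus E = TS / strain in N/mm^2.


TS = F / (w * t) = 342.6170 / (14.5890 * 1.4220) = 16.5152 N/mm^2
strain = (Lf - L0) / L0 = (56.7720 - 48.4820) / 48.4820 = 0.1710
E = TS / strain = 16.5152 / 0.1710 = 96.5850 N/mm^2


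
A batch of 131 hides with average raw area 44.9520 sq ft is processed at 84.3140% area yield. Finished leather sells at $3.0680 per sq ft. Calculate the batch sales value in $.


Raw_total = N * avg_area = 131 * 44.9520 = 5888.7120 sq ft
Finished = Raw_total * yield / 100 = 5888.7120 * 84.3140 / 100 = 4965.0086 sq ft
Value = Finished * price = 4965.0086 * 3.0680 = 15232.6465 $


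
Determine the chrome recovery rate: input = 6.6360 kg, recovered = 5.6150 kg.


Formula: Recovery = recovered / input * 100
Substituting: Recovery = 5.6150 / 6.6360 * 100
Result: 84.6142 %
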